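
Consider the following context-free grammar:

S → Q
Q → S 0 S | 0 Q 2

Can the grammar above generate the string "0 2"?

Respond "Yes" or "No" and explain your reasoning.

No - no valid derivation exists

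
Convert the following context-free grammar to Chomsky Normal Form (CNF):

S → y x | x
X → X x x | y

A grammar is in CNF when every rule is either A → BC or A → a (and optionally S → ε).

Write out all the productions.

TY → y; TX → x; S → x; X → y; S → TY TX; X → X X0; X0 → TX TX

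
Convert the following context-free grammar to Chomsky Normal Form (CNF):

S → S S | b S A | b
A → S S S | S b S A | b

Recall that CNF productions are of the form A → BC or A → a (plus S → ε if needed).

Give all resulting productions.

TB → b; S → b; A → b; S → S S; S → TB X0; X0 → S A; A → S X1; X1 → S S; A → S X2; X2 → TB X3; X3 → S A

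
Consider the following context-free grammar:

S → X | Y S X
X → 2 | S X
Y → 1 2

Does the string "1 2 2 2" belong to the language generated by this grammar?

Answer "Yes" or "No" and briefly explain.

Yes - a valid derivation exists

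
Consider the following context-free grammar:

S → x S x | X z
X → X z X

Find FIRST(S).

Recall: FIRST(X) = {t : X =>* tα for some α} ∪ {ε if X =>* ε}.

We compute FIRST(S) using the standard algorithm.
FIRST(S) = {x}
FIRST(X) = {}
Therefore, FIRST(S) = {x}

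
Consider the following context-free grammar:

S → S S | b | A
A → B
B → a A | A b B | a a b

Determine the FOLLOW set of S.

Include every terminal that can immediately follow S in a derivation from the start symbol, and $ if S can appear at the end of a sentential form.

We compute FOLLOW(S) using the standard algorithm.
FOLLOW(S) starts with {$}.
FIRST(A) = {a}
FIRST(B) = {a}
FIRST(S) = {a, b}
FOLLOW(A) = {$, a, b}
FOLLOW(B) = {$, a, b}
FOLLOW(S) = {$, a, b}
Therefore, FOLLOW(S) = {$, a, b}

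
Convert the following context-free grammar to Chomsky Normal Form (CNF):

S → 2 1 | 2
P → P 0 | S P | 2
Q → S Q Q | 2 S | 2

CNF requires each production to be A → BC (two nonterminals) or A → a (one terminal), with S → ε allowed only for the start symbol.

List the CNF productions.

T2 → 2; T1 → 1; S → 2; T0 → 0; P → 2; Q → 2; S → T2 T1; P → P T0; P → S P; Q → S X0; X0 → Q Q; Q → T2 S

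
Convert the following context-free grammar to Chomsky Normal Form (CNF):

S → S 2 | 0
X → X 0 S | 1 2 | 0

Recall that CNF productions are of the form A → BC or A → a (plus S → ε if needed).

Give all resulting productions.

T2 → 2; S → 0; T0 → 0; T1 → 1; X → 0; S → S T2; X → X X0; X0 → T0 S; X → T1 T2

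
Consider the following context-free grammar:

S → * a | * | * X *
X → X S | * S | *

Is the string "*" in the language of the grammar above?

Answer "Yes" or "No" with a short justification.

Yes - a valid derivation exists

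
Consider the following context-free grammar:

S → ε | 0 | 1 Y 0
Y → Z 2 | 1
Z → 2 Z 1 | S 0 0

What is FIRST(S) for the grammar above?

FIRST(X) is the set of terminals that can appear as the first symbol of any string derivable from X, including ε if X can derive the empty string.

We compute FIRST(S) using the standard algorithm.
FIRST(S) = {0, 1, ε}
FIRST(Y) = {0, 1, 2}
FIRST(Z) = {0, 1, 2}
Therefore, FIRST(S) = {0, 1, ε}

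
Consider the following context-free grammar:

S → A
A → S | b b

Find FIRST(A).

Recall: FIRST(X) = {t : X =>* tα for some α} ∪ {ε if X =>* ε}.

We compute FIRST(A) using the standard algorithm.
FIRST(A) = {b}
FIRST(S) = {b}
Therefore, FIRST(A) = {b}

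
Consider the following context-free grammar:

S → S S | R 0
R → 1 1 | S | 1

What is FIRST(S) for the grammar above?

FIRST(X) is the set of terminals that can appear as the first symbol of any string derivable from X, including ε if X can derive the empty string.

We compute FIRST(S) using the standard algorithm.
FIRST(R) = {1}
FIRST(S) = {1}
Therefore, FIRST(S) = {1}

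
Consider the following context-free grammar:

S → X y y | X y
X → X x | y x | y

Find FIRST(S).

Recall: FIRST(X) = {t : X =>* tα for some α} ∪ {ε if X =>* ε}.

We compute FIRST(S) using the standard algorithm.
FIRST(S) = {y}
FIRST(X) = {y}
Therefore, FIRST(S) = {y}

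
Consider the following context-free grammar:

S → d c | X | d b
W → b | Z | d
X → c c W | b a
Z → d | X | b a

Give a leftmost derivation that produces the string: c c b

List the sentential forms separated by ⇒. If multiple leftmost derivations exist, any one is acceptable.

S ⇒ X ⇒ c c W ⇒ c c b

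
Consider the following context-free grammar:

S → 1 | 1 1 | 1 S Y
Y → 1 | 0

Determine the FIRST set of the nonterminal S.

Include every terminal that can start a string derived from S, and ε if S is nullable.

We compute FIRST(S) using the standard algorithm.
FIRST(S) = {1}
FIRST(Y) = {0, 1}
Therefore, FIRST(S) = {1}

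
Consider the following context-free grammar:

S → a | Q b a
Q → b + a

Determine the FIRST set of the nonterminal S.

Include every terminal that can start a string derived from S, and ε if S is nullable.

We compute FIRST(S) using the standard algorithm.
FIRST(Q) = {b}
FIRST(S) = {a, b}
Therefore, FIRST(S) = {a, b}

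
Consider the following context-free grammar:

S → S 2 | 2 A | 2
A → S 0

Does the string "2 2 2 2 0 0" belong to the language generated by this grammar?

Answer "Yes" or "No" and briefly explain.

Yes - a valid derivation exists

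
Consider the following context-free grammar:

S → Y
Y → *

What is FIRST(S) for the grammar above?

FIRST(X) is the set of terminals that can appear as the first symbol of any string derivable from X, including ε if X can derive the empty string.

We compute FIRST(S) using the standard algorithm.
FIRST(S) = {*}
FIRST(Y) = {*}
Therefore, FIRST(S) = {*}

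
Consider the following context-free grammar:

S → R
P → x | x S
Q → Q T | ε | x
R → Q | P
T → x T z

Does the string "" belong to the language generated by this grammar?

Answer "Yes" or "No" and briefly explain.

Yes - a valid derivation exists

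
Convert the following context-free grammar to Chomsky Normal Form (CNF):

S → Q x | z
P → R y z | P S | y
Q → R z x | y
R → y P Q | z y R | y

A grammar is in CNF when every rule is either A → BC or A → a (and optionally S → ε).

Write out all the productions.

TX → x; S → z; TY → y; TZ → z; P → y; Q → y; R → y; S → Q TX; P → R X0; X0 → TY TZ; P → P S; Q → R X1; X1 → TZ TX; R → TY X2; X2 → P Q; R → TZ X3; X3 → TY R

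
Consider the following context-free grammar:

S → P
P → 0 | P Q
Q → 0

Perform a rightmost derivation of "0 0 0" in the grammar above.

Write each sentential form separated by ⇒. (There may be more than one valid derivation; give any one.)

S ⇒ P ⇒ P Q ⇒ P 0 ⇒ P Q 0 ⇒ P 0 0 ⇒ 0 0 0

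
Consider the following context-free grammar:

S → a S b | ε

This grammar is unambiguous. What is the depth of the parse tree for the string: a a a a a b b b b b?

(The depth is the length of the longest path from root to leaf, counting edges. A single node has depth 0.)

6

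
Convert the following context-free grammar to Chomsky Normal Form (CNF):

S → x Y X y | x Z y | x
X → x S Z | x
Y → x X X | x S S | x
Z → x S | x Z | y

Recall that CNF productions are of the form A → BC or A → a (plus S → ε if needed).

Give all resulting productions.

TX → x; TY → y; S → x; X → x; Y → x; Z → y; S → TX X0; X0 → Y X1; X1 → X TY; S → TX X2; X2 → Z TY; X → TX X3; X3 → S Z; Y → TX X4; X4 → X X; Y → TX X5; X5 → S S; Z → TX S; Z → TX Z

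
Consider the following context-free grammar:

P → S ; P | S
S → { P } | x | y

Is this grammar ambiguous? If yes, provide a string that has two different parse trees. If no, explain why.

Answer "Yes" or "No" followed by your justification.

No - the grammar is unambiguous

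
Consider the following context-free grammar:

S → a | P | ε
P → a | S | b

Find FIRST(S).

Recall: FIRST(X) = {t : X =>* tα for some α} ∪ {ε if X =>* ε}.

We compute FIRST(S) using the standard algorithm.
FIRST(P) = {a, b, ε}
FIRST(S) = {a, b, ε}
Therefore, FIRST(S) = {a, b, ε}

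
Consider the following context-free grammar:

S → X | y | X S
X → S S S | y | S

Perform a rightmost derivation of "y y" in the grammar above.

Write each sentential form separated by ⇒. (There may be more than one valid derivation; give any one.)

S ⇒ X S ⇒ X y ⇒ y y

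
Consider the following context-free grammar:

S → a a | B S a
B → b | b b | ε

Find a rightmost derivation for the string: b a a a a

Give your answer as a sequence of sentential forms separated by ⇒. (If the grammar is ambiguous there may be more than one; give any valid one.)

S ⇒ B S a ⇒ B B S a a ⇒ B B a a a a ⇒ B b a a a a ⇒ b a a a a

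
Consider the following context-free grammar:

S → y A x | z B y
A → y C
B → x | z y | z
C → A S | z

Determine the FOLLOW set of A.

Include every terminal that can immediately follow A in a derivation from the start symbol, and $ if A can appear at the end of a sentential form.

We compute FOLLOW(A) using the standard algorithm.
FOLLOW(S) starts with {$}.
FIRST(A) = {y}
FIRST(B) = {x, z}
FIRST(C) = {y, z}
FIRST(S) = {y, z}
FOLLOW(A) = {x, y, z}
FOLLOW(B) = {y}
FOLLOW(C) = {x, y, z}
FOLLOW(S) = {$, x, y, z}
Therefore, FOLLOW(A) = {x, y, z}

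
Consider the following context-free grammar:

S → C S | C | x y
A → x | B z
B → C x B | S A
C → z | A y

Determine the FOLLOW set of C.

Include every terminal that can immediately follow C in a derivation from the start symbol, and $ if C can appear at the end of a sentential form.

We compute FOLLOW(C) using the standard algorithm.
FOLLOW(S) starts with {$}.
FIRST(A) = {x, z}
FIRST(B) = {x, z}
FIRST(C) = {x, z}
FIRST(S) = {x, z}
FOLLOW(A) = {y, z}
FOLLOW(B) = {z}
FOLLOW(C) = {$, x, z}
FOLLOW(S) = {$, x, z}
Therefore, FOLLOW(C) = {$, x, z}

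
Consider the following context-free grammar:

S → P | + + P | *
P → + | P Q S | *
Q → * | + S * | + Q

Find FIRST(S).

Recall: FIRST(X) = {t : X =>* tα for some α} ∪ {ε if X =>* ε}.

We compute FIRST(S) using the standard algorithm.
FIRST(P) = {*, +}
FIRST(Q) = {*, +}
FIRST(S) = {*, +}
Therefore, FIRST(S) = {*, +}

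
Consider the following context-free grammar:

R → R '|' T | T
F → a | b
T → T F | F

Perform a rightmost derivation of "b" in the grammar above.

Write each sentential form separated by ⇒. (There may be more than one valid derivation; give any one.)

R ⇒ T ⇒ F ⇒ b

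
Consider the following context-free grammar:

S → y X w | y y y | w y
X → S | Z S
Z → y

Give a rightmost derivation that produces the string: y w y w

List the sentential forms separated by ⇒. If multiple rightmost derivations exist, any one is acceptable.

S ⇒ y X w ⇒ y S w ⇒ y w y w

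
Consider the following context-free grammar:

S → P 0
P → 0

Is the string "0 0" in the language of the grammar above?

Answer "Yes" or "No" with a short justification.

Yes - a valid derivation exists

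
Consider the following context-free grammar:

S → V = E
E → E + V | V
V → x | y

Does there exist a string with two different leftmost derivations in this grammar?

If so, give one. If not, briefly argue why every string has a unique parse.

No - every string in the language has a unique leftmost derivation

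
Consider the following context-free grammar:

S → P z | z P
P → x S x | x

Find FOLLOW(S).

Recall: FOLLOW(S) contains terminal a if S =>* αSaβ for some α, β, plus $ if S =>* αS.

We compute FOLLOW(S) using the standard algorithm.
FOLLOW(S) starts with {$}.
FIRST(P) = {x}
FIRST(S) = {x, z}
FOLLOW(P) = {$, x, z}
FOLLOW(S) = {$, x}
Therefore, FOLLOW(S) = {$, x}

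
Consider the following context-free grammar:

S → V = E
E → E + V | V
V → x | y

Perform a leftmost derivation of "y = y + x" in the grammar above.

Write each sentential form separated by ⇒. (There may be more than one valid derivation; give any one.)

S ⇒ V = E ⇒ y = E ⇒ y = E + V ⇒ y = V + V ⇒ y = y + V ⇒ y = y + x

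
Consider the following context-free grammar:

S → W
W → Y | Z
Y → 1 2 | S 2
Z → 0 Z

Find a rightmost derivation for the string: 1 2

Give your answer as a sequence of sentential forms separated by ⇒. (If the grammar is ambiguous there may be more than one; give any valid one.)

S ⇒ W ⇒ Y ⇒ 1 2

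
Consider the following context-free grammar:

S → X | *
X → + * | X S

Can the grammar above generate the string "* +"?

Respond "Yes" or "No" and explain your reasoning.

No - no valid derivation exists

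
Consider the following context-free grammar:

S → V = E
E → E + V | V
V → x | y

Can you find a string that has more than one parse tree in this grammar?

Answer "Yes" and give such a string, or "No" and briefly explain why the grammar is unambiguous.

No - the grammar is unambiguous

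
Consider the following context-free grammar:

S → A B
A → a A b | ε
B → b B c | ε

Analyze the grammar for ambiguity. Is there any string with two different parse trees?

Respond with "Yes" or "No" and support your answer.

No - the grammar is unambiguous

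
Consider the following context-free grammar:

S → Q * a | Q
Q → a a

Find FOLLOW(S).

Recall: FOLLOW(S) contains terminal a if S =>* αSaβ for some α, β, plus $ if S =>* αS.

We compute FOLLOW(S) using the standard algorithm.
FOLLOW(S) starts with {$}.
FIRST(Q) = {a}
FIRST(S) = {a}
FOLLOW(Q) = {$, *}
FOLLOW(S) = {$}
Therefore, FOLLOW(S) = {$}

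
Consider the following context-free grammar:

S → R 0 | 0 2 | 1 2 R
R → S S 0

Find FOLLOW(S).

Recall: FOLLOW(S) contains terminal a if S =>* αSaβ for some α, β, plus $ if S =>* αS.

We compute FOLLOW(S) using the standard algorithm.
FOLLOW(S) starts with {$}.
FIRST(R) = {0, 1}
FIRST(S) = {0, 1}
FOLLOW(R) = {$, 0, 1}
FOLLOW(S) = {$, 0, 1}
Therefore, FOLLOW(S) = {$, 0, 1}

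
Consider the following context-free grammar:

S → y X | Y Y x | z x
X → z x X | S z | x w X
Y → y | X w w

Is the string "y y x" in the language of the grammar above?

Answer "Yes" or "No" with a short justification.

Yes - a valid derivation exists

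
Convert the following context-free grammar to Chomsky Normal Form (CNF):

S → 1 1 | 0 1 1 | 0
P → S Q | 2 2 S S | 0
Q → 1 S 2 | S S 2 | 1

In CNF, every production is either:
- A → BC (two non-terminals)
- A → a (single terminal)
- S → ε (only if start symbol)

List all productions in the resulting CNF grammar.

T1 → 1; T0 → 0; S → 0; T2 → 2; P → 0; Q → 1; S → T1 T1; S → T0 X0; X0 → T1 T1; P → S Q; P → T2 X1; X1 → T2 X2; X2 → S S; Q → T1 X3; X3 → S T2; Q → S X4; X4 → S T2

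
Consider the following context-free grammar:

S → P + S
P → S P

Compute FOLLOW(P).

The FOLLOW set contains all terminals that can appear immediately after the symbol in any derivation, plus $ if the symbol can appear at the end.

We compute FOLLOW(P) using the standard algorithm.
FOLLOW(S) starts with {$}.
FIRST(P) = {}
FIRST(S) = {}
FOLLOW(P) = {+}
FOLLOW(S) = {$}
Therefore, FOLLOW(P) = {+}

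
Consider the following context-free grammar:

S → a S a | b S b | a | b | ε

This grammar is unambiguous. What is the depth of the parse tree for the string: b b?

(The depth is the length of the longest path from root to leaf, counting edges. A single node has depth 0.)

2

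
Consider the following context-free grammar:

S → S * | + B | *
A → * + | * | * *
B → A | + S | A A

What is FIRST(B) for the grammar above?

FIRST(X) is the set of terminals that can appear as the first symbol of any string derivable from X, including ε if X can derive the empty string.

We compute FIRST(B) using the standard algorithm.
FIRST(A) = {*}
FIRST(B) = {*, +}
FIRST(S) = {*, +}
Therefore, FIRST(B) = {*, +}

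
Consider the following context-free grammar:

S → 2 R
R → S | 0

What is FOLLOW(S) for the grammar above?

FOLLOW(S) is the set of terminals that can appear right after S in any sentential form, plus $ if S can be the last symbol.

We compute FOLLOW(S) using the standard algorithm.
FOLLOW(S) starts with {$}.
FIRST(R) = {0, 2}
FIRST(S) = {2}
FOLLOW(R) = {$}
FOLLOW(S) = {$}
Therefore, FOLLOW(S) = {$}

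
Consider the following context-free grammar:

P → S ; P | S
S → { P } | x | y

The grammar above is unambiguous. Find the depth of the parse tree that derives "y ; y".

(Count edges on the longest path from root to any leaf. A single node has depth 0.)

3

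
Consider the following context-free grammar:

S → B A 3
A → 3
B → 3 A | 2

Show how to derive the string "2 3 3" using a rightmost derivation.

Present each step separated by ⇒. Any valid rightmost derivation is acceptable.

S ⇒ B A 3 ⇒ B 3 3 ⇒ 2 3 3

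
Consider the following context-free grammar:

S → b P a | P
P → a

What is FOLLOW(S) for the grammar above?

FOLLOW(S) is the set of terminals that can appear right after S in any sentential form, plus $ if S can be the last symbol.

We compute FOLLOW(S) using the standard algorithm.
FOLLOW(S) starts with {$}.
FIRST(P) = {a}
FIRST(S) = {a, b}
FOLLOW(P) = {$, a}
FOLLOW(S) = {$}
Therefore, FOLLOW(S) = {$}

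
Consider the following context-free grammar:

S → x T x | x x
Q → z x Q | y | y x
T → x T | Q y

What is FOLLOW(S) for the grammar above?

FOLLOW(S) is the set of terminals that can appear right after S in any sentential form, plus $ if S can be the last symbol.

We compute FOLLOW(S) using the standard algorithm.
FOLLOW(S) starts with {$}.
FIRST(Q) = {y, z}
FIRST(S) = {x}
FIRST(T) = {x, y, z}
FOLLOW(Q) = {y}
FOLLOW(S) = {$}
FOLLOW(T) = {x}
Therefore, FOLLOW(S) = {$}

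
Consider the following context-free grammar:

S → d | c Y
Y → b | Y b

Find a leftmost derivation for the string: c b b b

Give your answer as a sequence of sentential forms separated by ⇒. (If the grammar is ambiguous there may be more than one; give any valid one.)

S ⇒ c Y ⇒ c Y b ⇒ c Y b b ⇒ c b b b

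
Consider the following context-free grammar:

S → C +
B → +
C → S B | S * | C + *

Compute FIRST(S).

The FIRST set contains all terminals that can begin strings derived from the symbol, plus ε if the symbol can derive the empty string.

We compute FIRST(S) using the standard algorithm.
FIRST(B) = {+}
FIRST(C) = {}
FIRST(S) = {}
Therefore, FIRST(S) = {}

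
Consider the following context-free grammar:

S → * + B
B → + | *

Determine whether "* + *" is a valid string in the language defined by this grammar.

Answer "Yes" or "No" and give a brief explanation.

Yes - a valid derivation exists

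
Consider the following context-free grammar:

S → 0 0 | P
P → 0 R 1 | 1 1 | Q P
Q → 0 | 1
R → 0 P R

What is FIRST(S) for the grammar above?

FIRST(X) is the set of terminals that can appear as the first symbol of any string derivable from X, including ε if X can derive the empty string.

We compute FIRST(S) using the standard algorithm.
FIRST(P) = {0, 1}
FIRST(Q) = {0, 1}
FIRST(R) = {0}
FIRST(S) = {0, 1}
Therefore, FIRST(S) = {0, 1}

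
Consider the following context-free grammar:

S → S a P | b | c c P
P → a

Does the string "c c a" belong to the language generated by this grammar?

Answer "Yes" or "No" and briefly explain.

Yes - a valid derivation exists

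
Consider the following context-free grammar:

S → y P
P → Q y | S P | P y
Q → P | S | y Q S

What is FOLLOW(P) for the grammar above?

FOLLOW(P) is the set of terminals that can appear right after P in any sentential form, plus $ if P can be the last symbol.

We compute FOLLOW(P) using the standard algorithm.
FOLLOW(S) starts with {$}.
FIRST(P) = {y}
FIRST(Q) = {y}
FIRST(S) = {y}
FOLLOW(P) = {$, y}
FOLLOW(Q) = {y}
FOLLOW(S) = {$, y}
Therefore, FOLLOW(P) = {$, y}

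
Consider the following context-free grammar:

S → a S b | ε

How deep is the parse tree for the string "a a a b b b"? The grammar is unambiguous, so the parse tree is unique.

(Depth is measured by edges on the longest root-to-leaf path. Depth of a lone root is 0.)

4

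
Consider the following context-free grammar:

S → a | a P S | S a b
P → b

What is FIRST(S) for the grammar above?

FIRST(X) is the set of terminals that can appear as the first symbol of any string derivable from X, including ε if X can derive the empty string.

We compute FIRST(S) using the standard algorithm.
FIRST(P) = {b}
FIRST(S) = {a}
Therefore, FIRST(S) = {a}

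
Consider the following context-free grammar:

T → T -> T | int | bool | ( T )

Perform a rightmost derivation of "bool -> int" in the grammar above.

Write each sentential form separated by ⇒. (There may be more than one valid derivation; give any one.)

T ⇒ T -> T ⇒ T -> int ⇒ bool -> int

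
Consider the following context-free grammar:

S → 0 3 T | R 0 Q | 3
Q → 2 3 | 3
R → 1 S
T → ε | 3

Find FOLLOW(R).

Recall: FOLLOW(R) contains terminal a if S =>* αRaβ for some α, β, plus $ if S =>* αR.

We compute FOLLOW(R) using the standard algorithm.
FOLLOW(S) starts with {$}.
FIRST(Q) = {2, 3}
FIRST(R) = {1}
FIRST(S) = {0, 1, 3}
FIRST(T) = {3, ε}
FOLLOW(Q) = {$, 0}
FOLLOW(R) = {0}
FOLLOW(S) = {$, 0}
FOLLOW(T) = {$, 0}
Therefore, FOLLOW(R) = {0}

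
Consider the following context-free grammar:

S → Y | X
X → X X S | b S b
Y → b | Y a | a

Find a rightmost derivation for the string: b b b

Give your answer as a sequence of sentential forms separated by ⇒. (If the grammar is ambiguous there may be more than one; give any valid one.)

S ⇒ X ⇒ b S b ⇒ b Y b ⇒ b b b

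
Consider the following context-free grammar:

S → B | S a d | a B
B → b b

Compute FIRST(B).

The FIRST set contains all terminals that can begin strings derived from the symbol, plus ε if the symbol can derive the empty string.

We compute FIRST(B) using the standard algorithm.
FIRST(B) = {b}
FIRST(S) = {a, b}
Therefore, FIRST(B) = {b}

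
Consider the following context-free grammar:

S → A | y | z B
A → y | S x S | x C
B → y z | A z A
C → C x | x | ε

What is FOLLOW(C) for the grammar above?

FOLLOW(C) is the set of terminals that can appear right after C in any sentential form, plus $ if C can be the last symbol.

We compute FOLLOW(C) using the standard algorithm.
FOLLOW(S) starts with {$}.
FIRST(A) = {x, y, z}
FIRST(B) = {x, y, z}
FIRST(C) = {x, ε}
FIRST(S) = {x, y, z}
FOLLOW(A) = {$, x, z}
FOLLOW(B) = {$, x, z}
FOLLOW(C) = {$, x, z}
FOLLOW(S) = {$, x, z}
Therefore, FOLLOW(C) = {$, x, z}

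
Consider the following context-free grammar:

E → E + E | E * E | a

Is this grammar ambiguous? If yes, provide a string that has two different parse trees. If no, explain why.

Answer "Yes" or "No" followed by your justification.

Yes - the string 'a * a * a + a' has two distinct leftmost derivations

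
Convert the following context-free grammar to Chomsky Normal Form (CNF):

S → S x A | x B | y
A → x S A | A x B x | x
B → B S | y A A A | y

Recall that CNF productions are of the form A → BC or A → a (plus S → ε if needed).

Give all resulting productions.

TX → x; S → y; A → x; TY → y; B → y; S → S X0; X0 → TX A; S → TX B; A → TX X1; X1 → S A; A → A X2; X2 → TX X3; X3 → B TX; B → B S; B → TY X4; X4 → A X5; X5 → A A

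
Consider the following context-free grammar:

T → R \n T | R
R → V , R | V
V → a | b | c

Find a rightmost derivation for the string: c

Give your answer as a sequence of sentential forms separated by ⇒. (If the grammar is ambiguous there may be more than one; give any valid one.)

T ⇒ R ⇒ V ⇒ c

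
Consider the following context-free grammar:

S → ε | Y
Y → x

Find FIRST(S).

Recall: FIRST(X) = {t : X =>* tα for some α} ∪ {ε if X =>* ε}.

We compute FIRST(S) using the standard algorithm.
FIRST(S) = {x, ε}
FIRST(Y) = {x}
Therefore, FIRST(S) = {x, ε}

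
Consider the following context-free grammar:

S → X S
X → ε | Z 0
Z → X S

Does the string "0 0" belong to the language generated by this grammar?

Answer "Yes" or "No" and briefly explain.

No - no valid derivation exists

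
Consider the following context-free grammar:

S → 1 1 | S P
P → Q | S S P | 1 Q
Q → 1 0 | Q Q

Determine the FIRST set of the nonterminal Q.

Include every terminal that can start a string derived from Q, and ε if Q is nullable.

We compute FIRST(Q) using the standard algorithm.
FIRST(P) = {1}
FIRST(Q) = {1}
FIRST(S) = {1}
Therefore, FIRST(Q) = {1}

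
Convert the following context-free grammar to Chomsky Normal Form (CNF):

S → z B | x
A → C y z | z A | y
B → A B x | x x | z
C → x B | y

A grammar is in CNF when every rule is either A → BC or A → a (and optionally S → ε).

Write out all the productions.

TZ → z; S → x; TY → y; A → y; TX → x; B → z; C → y; S → TZ B; A → C X0; X0 → TY TZ; A → TZ A; B → A X1; X1 → B TX; B → TX TX; C → TX B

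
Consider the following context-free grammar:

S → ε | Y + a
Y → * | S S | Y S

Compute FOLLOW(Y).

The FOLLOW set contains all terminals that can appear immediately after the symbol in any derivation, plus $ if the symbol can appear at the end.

We compute FOLLOW(Y) using the standard algorithm.
FOLLOW(S) starts with {$}.
FIRST(S) = {*, +, ε}
FIRST(Y) = {*, +, ε}
FOLLOW(S) = {$, *, +}
FOLLOW(Y) = {*, +}
Therefore, FOLLOW(Y) = {*, +}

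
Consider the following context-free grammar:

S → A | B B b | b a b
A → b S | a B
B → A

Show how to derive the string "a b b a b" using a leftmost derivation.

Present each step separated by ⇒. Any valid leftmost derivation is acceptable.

S ⇒ A ⇒ a B ⇒ a A ⇒ a b S ⇒ a b b a b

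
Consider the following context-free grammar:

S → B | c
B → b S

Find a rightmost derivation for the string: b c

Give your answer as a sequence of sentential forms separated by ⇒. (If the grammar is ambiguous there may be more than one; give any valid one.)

S ⇒ B ⇒ b S ⇒ b c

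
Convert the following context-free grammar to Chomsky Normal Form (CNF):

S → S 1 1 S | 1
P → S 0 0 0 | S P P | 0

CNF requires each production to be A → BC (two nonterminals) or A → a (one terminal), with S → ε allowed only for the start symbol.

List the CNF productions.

T1 → 1; S → 1; T0 → 0; P → 0; S → S X0; X0 → T1 X1; X1 → T1 S; P → S X2; X2 → T0 X3; X3 → T0 T0; P → S X4; X4 → P P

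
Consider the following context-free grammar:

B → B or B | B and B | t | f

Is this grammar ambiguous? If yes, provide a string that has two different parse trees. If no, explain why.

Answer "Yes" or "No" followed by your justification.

Yes - the string 'f or f or t and f and t or t' has two distinct leftmost derivations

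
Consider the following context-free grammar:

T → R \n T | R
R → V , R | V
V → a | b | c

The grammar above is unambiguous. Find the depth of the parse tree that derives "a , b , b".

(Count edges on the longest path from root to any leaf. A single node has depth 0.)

5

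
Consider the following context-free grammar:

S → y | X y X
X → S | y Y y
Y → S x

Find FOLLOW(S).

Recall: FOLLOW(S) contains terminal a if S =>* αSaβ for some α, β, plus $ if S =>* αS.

We compute FOLLOW(S) using the standard algorithm.
FOLLOW(S) starts with {$}.
FIRST(S) = {y}
FIRST(X) = {y}
FIRST(Y) = {y}
FOLLOW(S) = {$, x, y}
FOLLOW(X) = {$, x, y}
FOLLOW(Y) = {y}
Therefore, FOLLOW(S) = {$, x, y}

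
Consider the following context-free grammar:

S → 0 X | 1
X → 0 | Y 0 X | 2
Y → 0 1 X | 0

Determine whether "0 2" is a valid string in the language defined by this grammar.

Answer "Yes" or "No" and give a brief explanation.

Yes - a valid derivation exists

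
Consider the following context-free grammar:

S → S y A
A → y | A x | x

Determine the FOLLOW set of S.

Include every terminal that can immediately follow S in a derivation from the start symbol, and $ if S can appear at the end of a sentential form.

We compute FOLLOW(S) using the standard algorithm.
FOLLOW(S) starts with {$}.
FIRST(A) = {x, y}
FIRST(S) = {}
FOLLOW(A) = {$, x, y}
FOLLOW(S) = {$, y}
Therefore, FOLLOW(S) = {$, y}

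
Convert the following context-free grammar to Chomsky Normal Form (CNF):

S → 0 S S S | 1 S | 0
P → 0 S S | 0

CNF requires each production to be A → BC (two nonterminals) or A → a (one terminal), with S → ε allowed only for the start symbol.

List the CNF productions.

T0 → 0; T1 → 1; S → 0; P → 0; S → T0 X0; X0 → S X1; X1 → S S; S → T1 S; P → T0 X2; X2 → S S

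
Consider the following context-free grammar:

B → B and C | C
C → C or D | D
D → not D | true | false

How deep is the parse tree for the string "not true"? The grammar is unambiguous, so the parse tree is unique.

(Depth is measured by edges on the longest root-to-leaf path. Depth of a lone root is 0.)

4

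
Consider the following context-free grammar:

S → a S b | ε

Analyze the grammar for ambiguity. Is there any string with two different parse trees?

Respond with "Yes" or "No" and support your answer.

No - the grammar is unambiguous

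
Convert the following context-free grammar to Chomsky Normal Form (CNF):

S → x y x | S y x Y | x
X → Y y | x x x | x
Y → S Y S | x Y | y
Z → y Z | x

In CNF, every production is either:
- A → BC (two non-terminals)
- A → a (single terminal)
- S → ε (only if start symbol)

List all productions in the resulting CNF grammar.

TX → x; TY → y; S → x; X → x; Y → y; Z → x; S → TX X0; X0 → TY TX; S → S X1; X1 → TY X2; X2 → TX Y; X → Y TY; X → TX X3; X3 → TX TX; Y → S X4; X4 → Y S; Y → TX Y; Z → TY Z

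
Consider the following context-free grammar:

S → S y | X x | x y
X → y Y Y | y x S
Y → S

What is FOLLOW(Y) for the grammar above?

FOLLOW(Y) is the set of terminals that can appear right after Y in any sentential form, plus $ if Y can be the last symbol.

We compute FOLLOW(Y) using the standard algorithm.
FOLLOW(S) starts with {$}.
FIRST(S) = {x, y}
FIRST(X) = {y}
FIRST(Y) = {x, y}
FOLLOW(S) = {$, x, y}
FOLLOW(X) = {x}
FOLLOW(Y) = {x, y}
Therefore, FOLLOW(Y) = {x, y}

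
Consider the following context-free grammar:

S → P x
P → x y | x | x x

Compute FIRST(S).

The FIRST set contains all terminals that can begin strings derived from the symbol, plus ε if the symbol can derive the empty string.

We compute FIRST(S) using the standard algorithm.
FIRST(P) = {x}
FIRST(S) = {x}
Therefore, FIRST(S) = {x}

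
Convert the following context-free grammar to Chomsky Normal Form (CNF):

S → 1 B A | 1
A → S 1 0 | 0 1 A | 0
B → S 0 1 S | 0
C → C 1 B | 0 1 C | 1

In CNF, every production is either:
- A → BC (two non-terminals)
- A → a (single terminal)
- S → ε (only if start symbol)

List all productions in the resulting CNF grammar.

T1 → 1; S → 1; T0 → 0; A → 0; B → 0; C → 1; S → T1 X0; X0 → B A; A → S X1; X1 → T1 T0; A → T0 X2; X2 → T1 A; B → S X3; X3 → T0 X4; X4 → T1 S; C → C X5; X5 → T1 B; C → T0 X6; X6 → T1 C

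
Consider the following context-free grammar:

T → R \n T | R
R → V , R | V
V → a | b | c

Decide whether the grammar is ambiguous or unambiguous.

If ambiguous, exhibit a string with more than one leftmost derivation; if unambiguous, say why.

Unambiguous - every string in the language has a unique leftmost derivation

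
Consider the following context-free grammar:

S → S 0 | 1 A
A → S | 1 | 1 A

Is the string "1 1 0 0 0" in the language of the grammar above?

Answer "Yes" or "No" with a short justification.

Yes - a valid derivation exists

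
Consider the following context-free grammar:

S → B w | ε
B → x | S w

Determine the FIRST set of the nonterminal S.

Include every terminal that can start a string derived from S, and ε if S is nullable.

We compute FIRST(S) using the standard algorithm.
FIRST(B) = {w, x}
FIRST(S) = {w, x, ε}
Therefore, FIRST(S) = {w, x, ε}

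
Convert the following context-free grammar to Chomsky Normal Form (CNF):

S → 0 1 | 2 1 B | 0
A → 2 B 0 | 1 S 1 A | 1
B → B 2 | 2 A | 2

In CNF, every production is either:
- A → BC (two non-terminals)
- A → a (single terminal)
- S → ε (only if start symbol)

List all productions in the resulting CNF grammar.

T0 → 0; T1 → 1; T2 → 2; S → 0; A → 1; B → 2; S → T0 T1; S → T2 X0; X0 → T1 B; A → T2 X1; X1 → B T0; A → T1 X2; X2 → S X3; X3 → T1 A; B → B T2; B → T2 A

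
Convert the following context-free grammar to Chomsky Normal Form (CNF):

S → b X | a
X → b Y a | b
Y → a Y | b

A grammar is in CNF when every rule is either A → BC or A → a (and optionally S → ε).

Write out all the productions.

TB → b; S → a; TA → a; X → b; Y → b; S → TB X; X → TB X0; X0 → Y TA; Y → TA Y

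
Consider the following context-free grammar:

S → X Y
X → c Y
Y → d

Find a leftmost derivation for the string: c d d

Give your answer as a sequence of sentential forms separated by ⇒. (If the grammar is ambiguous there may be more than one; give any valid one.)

S ⇒ X Y ⇒ c Y Y ⇒ c d Y ⇒ c d d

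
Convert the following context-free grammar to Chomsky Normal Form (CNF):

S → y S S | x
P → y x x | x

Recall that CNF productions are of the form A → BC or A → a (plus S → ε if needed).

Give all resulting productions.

TY → y; S → x; TX → x; P → x; S → TY X0; X0 → S S; P → TY X1; X1 → TX TX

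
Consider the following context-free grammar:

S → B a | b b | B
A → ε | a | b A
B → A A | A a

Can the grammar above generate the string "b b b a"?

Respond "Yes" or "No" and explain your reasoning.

Yes - a valid derivation exists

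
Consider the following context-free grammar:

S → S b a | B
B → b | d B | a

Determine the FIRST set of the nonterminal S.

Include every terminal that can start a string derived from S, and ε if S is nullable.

We compute FIRST(S) using the standard algorithm.
FIRST(B) = {a, b, d}
FIRST(S) = {a, b, d}
Therefore, FIRST(S) = {a, b, d}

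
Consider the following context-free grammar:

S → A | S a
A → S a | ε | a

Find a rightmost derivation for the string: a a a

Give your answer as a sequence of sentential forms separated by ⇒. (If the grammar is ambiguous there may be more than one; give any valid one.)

S ⇒ S a ⇒ S a a ⇒ A a a ⇒ a a a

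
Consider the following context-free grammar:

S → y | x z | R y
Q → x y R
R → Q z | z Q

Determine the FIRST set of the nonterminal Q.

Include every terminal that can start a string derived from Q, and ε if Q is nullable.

We compute FIRST(Q) using the standard algorithm.
FIRST(Q) = {x}
FIRST(R) = {x, z}
FIRST(S) = {x, y, z}
Therefore, FIRST(Q) = {x}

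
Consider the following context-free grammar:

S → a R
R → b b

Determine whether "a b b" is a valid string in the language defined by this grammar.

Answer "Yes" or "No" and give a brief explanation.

Yes - a valid derivation exists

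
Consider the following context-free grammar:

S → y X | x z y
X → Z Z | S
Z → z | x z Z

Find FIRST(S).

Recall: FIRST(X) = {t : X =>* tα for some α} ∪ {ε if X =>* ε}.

We compute FIRST(S) using the standard algorithm.
FIRST(S) = {x, y}
FIRST(X) = {x, y, z}
FIRST(Z) = {x, z}
Therefore, FIRST(S) = {x, y}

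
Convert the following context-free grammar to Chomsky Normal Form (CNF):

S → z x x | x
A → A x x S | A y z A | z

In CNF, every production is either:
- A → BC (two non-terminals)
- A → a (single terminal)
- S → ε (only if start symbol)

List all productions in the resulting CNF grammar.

TZ → z; TX → x; S → x; TY → y; A → z; S → TZ X0; X0 → TX TX; A → A X1; X1 → TX X2; X2 → TX S; A → A X3; X3 → TY X4; X4 → TZ A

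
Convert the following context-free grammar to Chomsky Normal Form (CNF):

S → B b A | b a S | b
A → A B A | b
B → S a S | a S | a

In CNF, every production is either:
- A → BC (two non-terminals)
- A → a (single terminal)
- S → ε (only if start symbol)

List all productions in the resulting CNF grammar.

TB → b; TA → a; S → b; A → b; B → a; S → B X0; X0 → TB A; S → TB X1; X1 → TA S; A → A X2; X2 → B A; B → S X3; X3 → TA S; B → TA S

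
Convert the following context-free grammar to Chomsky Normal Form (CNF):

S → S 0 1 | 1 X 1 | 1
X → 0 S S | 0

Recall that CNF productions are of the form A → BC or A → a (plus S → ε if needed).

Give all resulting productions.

T0 → 0; T1 → 1; S → 1; X → 0; S → S X0; X0 → T0 T1; S → T1 X1; X1 → X T1; X → T0 X2; X2 → S S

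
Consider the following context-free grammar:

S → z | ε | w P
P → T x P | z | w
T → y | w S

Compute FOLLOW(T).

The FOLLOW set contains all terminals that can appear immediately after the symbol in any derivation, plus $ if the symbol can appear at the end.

We compute FOLLOW(T) using the standard algorithm.
FOLLOW(S) starts with {$}.
FIRST(P) = {w, y, z}
FIRST(S) = {w, z, ε}
FIRST(T) = {w, y}
FOLLOW(P) = {$, x}
FOLLOW(S) = {$, x}
FOLLOW(T) = {x}
Therefore, FOLLOW(T) = {x}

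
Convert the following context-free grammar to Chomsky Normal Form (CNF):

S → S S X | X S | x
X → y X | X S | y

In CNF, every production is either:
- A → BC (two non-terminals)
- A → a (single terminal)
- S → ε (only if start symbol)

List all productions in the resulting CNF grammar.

S → x; TY → y; X → y; S → S X0; X0 → S X; S → X S; X → TY X; X → X S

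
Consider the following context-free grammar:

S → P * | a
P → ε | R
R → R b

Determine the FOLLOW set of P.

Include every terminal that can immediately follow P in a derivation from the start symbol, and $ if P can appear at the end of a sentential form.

We compute FOLLOW(P) using the standard algorithm.
FOLLOW(S) starts with {$}.
FIRST(P) = {ε}
FIRST(R) = {}
FIRST(S) = {*, a}
FOLLOW(P) = {*}
FOLLOW(R) = {*, b}
FOLLOW(S) = {$}
Therefore, FOLLOW(P) = {*}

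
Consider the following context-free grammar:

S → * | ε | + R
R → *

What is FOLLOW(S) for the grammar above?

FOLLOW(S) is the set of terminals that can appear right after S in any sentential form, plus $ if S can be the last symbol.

We compute FOLLOW(S) using the standard algorithm.
FOLLOW(S) starts with {$}.
FIRST(R) = {*}
FIRST(S) = {*, +, ε}
FOLLOW(R) = {$}
FOLLOW(S) = {$}
Therefore, FOLLOW(S) = {$}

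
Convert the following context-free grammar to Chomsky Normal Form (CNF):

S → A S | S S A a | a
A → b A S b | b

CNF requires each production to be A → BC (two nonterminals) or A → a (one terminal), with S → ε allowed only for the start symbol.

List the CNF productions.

TA → a; S → a; TB → b; A → b; S → A S; S → S X0; X0 → S X1; X1 → A TA; A → TB X2; X2 → A X3; X3 → S TB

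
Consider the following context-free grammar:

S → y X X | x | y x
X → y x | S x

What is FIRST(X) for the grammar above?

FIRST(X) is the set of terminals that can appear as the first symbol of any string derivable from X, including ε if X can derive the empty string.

We compute FIRST(X) using the standard algorithm.
FIRST(S) = {x, y}
FIRST(X) = {x, y}
Therefore, FIRST(X) = {x, y}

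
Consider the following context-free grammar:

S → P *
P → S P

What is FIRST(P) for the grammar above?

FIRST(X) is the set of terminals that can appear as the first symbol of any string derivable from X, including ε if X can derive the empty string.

We compute FIRST(P) using the standard algorithm.
FIRST(P) = {}
FIRST(S) = {}
Therefore, FIRST(P) = {}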